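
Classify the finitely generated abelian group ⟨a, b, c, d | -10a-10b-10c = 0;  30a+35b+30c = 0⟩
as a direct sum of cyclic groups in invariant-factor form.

rank_ℚ(R)=2; free=4−2=2
SNF(R) diag = [5, 10] → torsion [5, 10]

Answer: M ≅ ℤ^2 ⊕ ℤ/5 ⊕ ℤ/10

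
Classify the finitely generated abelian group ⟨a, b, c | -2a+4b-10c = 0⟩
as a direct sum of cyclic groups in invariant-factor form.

rank_ℚ(R)=1; free=3−1=2
SNF(R) diag = [2] → torsion [2]

Answer: M ≅ ℤ^2 ⊕ ℤ/2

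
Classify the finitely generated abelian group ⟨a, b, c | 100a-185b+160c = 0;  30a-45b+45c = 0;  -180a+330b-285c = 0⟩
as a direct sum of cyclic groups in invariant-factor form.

Answer: M ≅ ℤ/5 ⊕ ℤ/15 ⊕ ℤ/30

Derivation:
rank_ℚ(R)=3; free=3−3=0
SNF(R) diag = [5, 15, 30] → torsion [5, 15, 30]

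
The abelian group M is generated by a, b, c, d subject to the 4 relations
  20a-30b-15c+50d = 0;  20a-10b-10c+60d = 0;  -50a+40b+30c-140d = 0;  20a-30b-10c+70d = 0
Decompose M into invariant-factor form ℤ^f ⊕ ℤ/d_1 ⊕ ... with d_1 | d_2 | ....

Answer: M ≅ ℤ/5 ⊕ ℤ/10 ⊕ ℤ/10 ⊕ ℤ/10

Derivation:
rank_ℚ(R)=4; free=4−4=0
SNF(R) diag = [5, 10, 10, 10] → torsion [5, 10, 10, 10]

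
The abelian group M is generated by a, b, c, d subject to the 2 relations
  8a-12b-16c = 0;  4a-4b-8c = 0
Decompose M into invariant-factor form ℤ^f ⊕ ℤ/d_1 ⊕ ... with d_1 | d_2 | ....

Answer: M ≅ ℤ^2 ⊕ ℤ/4 ⊕ ℤ/4

Derivation:
rank_ℚ(R)=2; free=4−2=2
SNF(R) diag = [4, 4] → torsion [4, 4]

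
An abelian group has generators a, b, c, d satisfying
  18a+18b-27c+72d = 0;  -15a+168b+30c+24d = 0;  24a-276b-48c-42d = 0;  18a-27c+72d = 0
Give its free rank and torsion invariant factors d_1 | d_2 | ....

rank_ℚ(R)=4; free=4−4=0
SNF(R) diag = [3, 9, 18, 18] → torsion [3, 9, 18, 18]

Answer: M ≅ ℤ/3 ⊕ ℤ/9 ⊕ ℤ/18 ⊕ ℤ/18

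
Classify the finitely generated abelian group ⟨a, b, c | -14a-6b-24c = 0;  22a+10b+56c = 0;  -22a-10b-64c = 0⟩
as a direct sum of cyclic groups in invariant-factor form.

Answer: M ≅ ℤ/2 ⊕ ℤ/4 ⊕ ℤ/8

Derivation:
rank_ℚ(R)=3; free=3−3=0
SNF(R) diag = [2, 4, 8] → torsion [2, 4, 8]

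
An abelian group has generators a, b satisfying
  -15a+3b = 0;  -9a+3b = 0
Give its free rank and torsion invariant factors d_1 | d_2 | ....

rank_ℚ(R)=2; free=2−2=0
SNF(R) diag = [3, 6] → torsion [3, 6]

Answer: M ≅ ℤ/3 ⊕ ℤ/6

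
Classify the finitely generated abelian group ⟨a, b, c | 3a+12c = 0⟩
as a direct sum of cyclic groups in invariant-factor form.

Answer: M ≅ ℤ^2 ⊕ ℤ/3

Derivation:
rank_ℚ(R)=1; free=3−1=2
SNF(R) diag = [3] → torsion [3]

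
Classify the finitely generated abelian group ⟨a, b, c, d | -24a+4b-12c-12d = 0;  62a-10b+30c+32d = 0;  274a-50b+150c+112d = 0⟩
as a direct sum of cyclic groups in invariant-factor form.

rank_ℚ(R)=3; free=4−3=1
SNF(R) diag = [2, 4, 12] → torsion [2, 4, 12]

Answer: M ≅ ℤ^1 ⊕ ℤ/2 ⊕ ℤ/4 ⊕ ℤ/12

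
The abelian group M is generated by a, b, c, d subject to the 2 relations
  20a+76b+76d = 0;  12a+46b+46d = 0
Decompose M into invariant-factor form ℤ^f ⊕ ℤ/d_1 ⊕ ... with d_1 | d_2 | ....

rank_ℚ(R)=2; free=4−2=2
SNF(R) diag = [2, 4] → torsion [2, 4]

Answer: M ≅ ℤ^2 ⊕ ℤ/2 ⊕ ℤ/4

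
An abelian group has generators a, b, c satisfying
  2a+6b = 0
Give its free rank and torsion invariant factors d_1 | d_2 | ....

rank_ℚ(R)=1; free=3−1=2
SNF(R) diag = [2] → torsion [2]

Answer: M ≅ ℤ^2 ⊕ ℤ/2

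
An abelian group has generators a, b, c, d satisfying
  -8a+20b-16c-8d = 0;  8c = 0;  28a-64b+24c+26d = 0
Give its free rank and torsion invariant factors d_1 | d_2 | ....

rank_ℚ(R)=3; free=4−3=1
SNF(R) diag = [2, 4, 8] → torsion [2, 4, 8]

Answer: M ≅ ℤ^1 ⊕ ℤ/2 ⊕ ℤ/4 ⊕ ℤ/8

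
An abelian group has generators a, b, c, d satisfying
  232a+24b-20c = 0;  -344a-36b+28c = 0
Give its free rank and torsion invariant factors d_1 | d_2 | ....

rank_ℚ(R)=2; free=4−2=2
SNF(R) diag = [4, 12] → torsion [4, 12]

Answer: M ≅ ℤ^2 ⊕ ℤ/4 ⊕ ℤ/12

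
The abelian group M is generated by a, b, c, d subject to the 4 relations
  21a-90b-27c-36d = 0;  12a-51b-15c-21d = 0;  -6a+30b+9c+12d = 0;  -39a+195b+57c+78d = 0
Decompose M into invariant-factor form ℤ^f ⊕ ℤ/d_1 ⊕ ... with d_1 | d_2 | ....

rank_ℚ(R)=4; free=4−4=0
SNF(R) diag = [3, 3, 3, 3] → torsion [3, 3, 3, 3]

Answer: M ≅ ℤ/3 ⊕ ℤ/3 ⊕ ℤ/3 ⊕ ℤ/3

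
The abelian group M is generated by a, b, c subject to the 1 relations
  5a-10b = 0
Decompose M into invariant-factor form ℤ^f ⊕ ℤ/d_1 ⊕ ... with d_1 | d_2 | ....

rank_ℚ(R)=1; free=3−1=2
SNF(R) diag = [5] → torsion [5]

Answer: M ≅ ℤ^2 ⊕ ℤ/5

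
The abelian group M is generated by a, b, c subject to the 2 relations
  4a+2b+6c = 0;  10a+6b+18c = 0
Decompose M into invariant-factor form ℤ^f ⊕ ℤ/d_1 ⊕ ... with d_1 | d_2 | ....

Answer: M ≅ ℤ^1 ⊕ ℤ/2 ⊕ ℤ/2

Derivation:
rank_ℚ(R)=2; free=3−2=1
SNF(R) diag = [2, 2] → torsion [2, 2]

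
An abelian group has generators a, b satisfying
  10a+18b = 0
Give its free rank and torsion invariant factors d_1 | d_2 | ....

Answer: M ≅ ℤ^1 ⊕ ℤ/2

Derivation:
rank_ℚ(R)=1; free=2−1=1
SNF(R) diag = [2] → torsion [2]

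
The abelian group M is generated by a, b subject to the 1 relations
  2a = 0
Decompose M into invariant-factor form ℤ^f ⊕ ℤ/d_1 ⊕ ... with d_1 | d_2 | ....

Answer: M ≅ ℤ^1 ⊕ ℤ/2

Derivation:
rank_ℚ(R)=1; free=2−1=1
SNF(R) diag = [2] → torsion [2]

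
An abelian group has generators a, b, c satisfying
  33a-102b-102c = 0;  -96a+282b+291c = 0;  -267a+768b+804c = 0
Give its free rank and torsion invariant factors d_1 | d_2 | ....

Answer: M ≅ ℤ/3 ⊕ ℤ/9 ⊕ ℤ/18

Derivation:
rank_ℚ(R)=3; free=3−3=0
SNF(R) diag = [3, 9, 18] → torsion [3, 9, 18]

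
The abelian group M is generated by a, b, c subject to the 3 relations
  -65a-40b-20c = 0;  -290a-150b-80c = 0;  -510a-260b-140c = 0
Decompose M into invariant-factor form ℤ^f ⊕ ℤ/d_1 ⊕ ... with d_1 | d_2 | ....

Answer: M ≅ ℤ/5 ⊕ ℤ/10 ⊕ ℤ/20

Derivation:
rank_ℚ(R)=3; free=3−3=0
SNF(R) diag = [5, 10, 20] → torsion [5, 10, 20]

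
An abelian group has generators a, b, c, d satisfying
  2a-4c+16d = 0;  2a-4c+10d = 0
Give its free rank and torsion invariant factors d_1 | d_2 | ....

Answer: M ≅ ℤ^2 ⊕ ℤ/2 ⊕ ℤ/6

Derivation:
rank_ℚ(R)=2; free=4−2=2
SNF(R) diag = [2, 6] → torsion [2, 6]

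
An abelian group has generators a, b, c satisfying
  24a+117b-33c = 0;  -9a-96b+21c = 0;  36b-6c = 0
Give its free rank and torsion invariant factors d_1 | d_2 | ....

Answer: M ≅ ℤ/3 ⊕ ℤ/3 ⊕ ℤ/6

Derivation:
rank_ℚ(R)=3; free=3−3=0
SNF(R) diag = [3, 3, 6] → torsion [3, 3, 6]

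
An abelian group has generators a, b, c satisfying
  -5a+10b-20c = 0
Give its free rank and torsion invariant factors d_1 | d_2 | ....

rank_ℚ(R)=1; free=3−1=2
SNF(R) diag = [5] → torsion [5]

Answer: M ≅ ℤ^2 ⊕ ℤ/5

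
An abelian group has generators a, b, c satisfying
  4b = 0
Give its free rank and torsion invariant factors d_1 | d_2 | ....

rank_ℚ(R)=1; free=3−1=2
SNF(R) diag = [4] → torsion [4]

Answer: M ≅ ℤ^2 ⊕ ℤ/4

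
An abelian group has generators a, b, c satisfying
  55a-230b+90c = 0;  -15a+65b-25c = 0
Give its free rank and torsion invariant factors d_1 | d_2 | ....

rank_ℚ(R)=2; free=3−2=1
SNF(R) diag = [5, 5] → torsion [5, 5]

Answer: M ≅ ℤ^1 ⊕ ℤ/5 ⊕ ℤ/5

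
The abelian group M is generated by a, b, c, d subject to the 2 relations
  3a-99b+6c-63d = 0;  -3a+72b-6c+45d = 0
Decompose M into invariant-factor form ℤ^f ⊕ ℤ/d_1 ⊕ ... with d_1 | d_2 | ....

Answer: M ≅ ℤ^2 ⊕ ℤ/3 ⊕ ℤ/9

Derivation:
rank_ℚ(R)=2; free=4−2=2
SNF(R) diag = [3, 9] → torsion [3, 9]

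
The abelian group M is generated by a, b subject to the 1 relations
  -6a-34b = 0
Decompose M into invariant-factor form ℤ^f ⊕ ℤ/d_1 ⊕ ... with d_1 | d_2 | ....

rank_ℚ(R)=1; free=2−1=1
SNF(R) diag = [2] → torsion [2]

Answer: M ≅ ℤ^1 ⊕ ℤ/2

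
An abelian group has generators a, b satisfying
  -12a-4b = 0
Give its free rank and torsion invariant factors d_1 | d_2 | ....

rank_ℚ(R)=1; free=2−1=1
SNF(R) diag = [4] → torsion [4]

Answer: M ≅ ℤ^1 ⊕ ℤ/4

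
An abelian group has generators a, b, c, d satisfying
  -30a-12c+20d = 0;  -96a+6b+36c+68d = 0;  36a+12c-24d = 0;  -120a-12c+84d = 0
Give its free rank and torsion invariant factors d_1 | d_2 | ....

Answer: M ≅ ℤ/2 ⊕ ℤ/6 ⊕ ℤ/12 ⊕ ℤ/12

Derivation:
rank_ℚ(R)=4; free=4−4=0
SNF(R) diag = [2, 6, 12, 12] → torsion [2, 6, 12, 12]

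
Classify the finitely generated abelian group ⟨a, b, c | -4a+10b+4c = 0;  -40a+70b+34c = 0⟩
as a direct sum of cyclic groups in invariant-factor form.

rank_ℚ(R)=2; free=3−2=1
SNF(R) diag = [2, 6] → torsion [2, 6]

Answer: M ≅ ℤ^1 ⊕ ℤ/2 ⊕ ℤ/6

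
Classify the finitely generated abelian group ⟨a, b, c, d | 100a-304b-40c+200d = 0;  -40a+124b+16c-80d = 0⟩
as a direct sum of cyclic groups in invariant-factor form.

rank_ℚ(R)=2; free=4−2=2
SNF(R) diag = [4, 12] → torsion [4, 12]

Answer: M ≅ ℤ^2 ⊕ ℤ/4 ⊕ ℤ/12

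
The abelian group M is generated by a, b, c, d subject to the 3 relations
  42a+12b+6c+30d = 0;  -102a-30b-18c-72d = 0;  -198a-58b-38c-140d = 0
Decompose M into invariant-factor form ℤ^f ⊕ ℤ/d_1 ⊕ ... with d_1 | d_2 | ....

rank_ℚ(R)=3; free=4−3=1
SNF(R) diag = [2, 6, 12] → torsion [2, 6, 12]

Answer: M ≅ ℤ^1 ⊕ ℤ/2 ⊕ ℤ/6 ⊕ ℤ/12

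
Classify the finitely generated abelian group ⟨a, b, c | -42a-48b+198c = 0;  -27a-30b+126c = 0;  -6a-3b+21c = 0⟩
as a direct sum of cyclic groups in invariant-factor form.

Answer: M ≅ ℤ/3 ⊕ ℤ/3 ⊕ ℤ/6

Derivation:
rank_ℚ(R)=3; free=3−3=0
SNF(R) diag = [3, 3, 6] → torsion [3, 3, 6]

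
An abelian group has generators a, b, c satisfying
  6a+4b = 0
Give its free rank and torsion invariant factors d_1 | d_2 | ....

rank_ℚ(R)=1; free=3−1=2
SNF(R) diag = [2] → torsion [2]

Answer: M ≅ ℤ^2 ⊕ ℤ/2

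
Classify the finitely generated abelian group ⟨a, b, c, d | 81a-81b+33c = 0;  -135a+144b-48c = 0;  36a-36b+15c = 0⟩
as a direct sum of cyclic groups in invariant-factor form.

Answer: M ≅ ℤ^1 ⊕ ℤ/3 ⊕ ℤ/9 ⊕ ℤ/9

Derivation:
rank_ℚ(R)=3; free=4−3=1
SNF(R) diag = [3, 9, 9] → torsion [3, 9, 9]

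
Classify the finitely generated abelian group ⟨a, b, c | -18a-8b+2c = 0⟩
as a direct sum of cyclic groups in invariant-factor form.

rank_ℚ(R)=1; free=3−1=2
SNF(R) diag = [2] → torsion [2]

Answer: M ≅ ℤ^2 ⊕ ℤ/2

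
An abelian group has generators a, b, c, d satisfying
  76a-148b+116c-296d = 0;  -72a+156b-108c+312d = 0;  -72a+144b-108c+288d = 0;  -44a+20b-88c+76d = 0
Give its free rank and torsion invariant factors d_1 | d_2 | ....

Answer: M ≅ ℤ/4 ⊕ ℤ/12 ⊕ ℤ/36 ⊕ ℤ/36

Derivation:
rank_ℚ(R)=4; free=4−4=0
SNF(R) diag = [4, 12, 36, 36] → torsion [4, 12, 36, 36]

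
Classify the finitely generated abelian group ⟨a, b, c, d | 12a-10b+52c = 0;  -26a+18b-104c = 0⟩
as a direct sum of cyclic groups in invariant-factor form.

rank_ℚ(R)=2; free=4−2=2
SNF(R) diag = [2, 2] → torsion [2, 2]

Answer: M ≅ ℤ^2 ⊕ ℤ/2 ⊕ ℤ/2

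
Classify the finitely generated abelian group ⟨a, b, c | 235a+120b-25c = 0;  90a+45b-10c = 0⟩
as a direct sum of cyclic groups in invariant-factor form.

rank_ℚ(R)=2; free=3−2=1
SNF(R) diag = [5, 5] → torsion [5, 5]

Answer: M ≅ ℤ^1 ⊕ ℤ/5 ⊕ ℤ/5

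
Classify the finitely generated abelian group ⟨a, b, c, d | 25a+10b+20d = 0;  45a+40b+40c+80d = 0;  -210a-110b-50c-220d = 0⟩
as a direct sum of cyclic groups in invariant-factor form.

Answer: M ≅ ℤ^1 ⊕ ℤ/5 ⊕ ℤ/10 ⊕ ℤ/30

Derivation:
rank_ℚ(R)=3; free=4−3=1
SNF(R) diag = [5, 10, 30] → torsion [5, 10, 30]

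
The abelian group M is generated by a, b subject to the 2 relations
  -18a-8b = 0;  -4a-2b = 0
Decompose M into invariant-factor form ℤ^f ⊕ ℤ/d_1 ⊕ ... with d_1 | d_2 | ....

rank_ℚ(R)=2; free=2−2=0
SNF(R) diag = [2, 2] → torsion [2, 2]

Answer: M ≅ ℤ/2 ⊕ ℤ/2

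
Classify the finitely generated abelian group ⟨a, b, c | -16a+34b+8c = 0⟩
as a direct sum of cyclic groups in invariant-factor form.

Answer: M ≅ ℤ^2 ⊕ ℤ/2

Derivation:
rank_ℚ(R)=1; free=3−1=2
SNF(R) diag = [2] → torsion [2]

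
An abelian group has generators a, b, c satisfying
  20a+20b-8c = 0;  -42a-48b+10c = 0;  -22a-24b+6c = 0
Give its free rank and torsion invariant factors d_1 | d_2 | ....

rank_ℚ(R)=3; free=3−3=0
SNF(R) diag = [2, 4, 8] → torsion [2, 4, 8]

Answer: M ≅ ℤ/2 ⊕ ℤ/4 ⊕ ℤ/8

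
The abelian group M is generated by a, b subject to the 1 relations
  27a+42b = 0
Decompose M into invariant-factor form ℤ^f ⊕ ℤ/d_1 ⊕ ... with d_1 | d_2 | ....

Answer: M ≅ ℤ^1 ⊕ ℤ/3

Derivation:
rank_ℚ(R)=1; free=2−1=1
SNF(R) diag = [3] → torsion [3]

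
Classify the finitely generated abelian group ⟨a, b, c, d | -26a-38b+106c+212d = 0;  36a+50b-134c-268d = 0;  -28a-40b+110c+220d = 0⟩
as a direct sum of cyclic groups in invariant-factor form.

rank_ℚ(R)=3; free=4−3=1
SNF(R) diag = [2, 2, 6] → torsion [2, 2, 6]

Answer: M ≅ ℤ^1 ⊕ ℤ/2 ⊕ ℤ/2 ⊕ ℤ/6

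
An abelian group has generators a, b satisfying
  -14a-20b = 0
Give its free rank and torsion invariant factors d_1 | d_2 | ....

Answer: M ≅ ℤ^1 ⊕ ℤ/2

Derivation:
rank_ℚ(R)=1; free=2−1=1
SNF(R) diag = [2] → torsion [2]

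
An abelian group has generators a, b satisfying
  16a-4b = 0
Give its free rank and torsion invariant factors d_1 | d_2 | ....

Answer: M ≅ ℤ^1 ⊕ ℤ/4

Derivation:
rank_ℚ(R)=1; free=2−1=1
SNF(R) diag = [4] → torsion [4]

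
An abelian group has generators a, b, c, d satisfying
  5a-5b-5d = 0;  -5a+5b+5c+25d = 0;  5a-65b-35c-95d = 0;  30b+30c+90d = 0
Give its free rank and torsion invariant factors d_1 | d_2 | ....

rank_ℚ(R)=4; free=4−4=0
SNF(R) diag = [5, 5, 10, 30] → torsion [5, 5, 10, 30]

Answer: M ≅ ℤ/5 ⊕ ℤ/5 ⊕ ℤ/10 ⊕ ℤ/30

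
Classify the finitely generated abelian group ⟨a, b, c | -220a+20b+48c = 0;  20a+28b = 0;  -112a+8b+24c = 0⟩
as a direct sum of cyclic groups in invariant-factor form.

Answer: M ≅ ℤ/4 ⊕ ℤ/8 ⊕ ℤ/24

Derivation:
rank_ℚ(R)=3; free=3−3=0
SNF(R) diag = [4, 8, 24] → torsion [4, 8, 24]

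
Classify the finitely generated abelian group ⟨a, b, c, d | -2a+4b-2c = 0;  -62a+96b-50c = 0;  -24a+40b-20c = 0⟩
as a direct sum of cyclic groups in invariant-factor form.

Answer: M ≅ ℤ^1 ⊕ ℤ/2 ⊕ ℤ/4 ⊕ ℤ/4

Derivation:
rank_ℚ(R)=3; free=4−3=1
SNF(R) diag = [2, 4, 4] → torsion [2, 4, 4]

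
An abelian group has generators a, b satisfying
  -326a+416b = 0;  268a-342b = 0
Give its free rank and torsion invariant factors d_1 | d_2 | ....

rank_ℚ(R)=2; free=2−2=0
SNF(R) diag = [2, 2] → torsion [2, 2]

Answer: M ≅ ℤ/2 ⊕ ℤ/2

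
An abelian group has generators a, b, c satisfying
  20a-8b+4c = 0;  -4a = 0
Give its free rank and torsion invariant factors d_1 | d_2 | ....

rank_ℚ(R)=2; free=3−2=1
SNF(R) diag = [4, 4] → torsion [4, 4]

Answer: M ≅ ℤ^1 ⊕ ℤ/4 ⊕ ℤ/4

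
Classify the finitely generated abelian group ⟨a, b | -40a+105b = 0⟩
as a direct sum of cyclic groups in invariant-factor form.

Answer: M ≅ ℤ^1 ⊕ ℤ/5

Derivation:
rank_ℚ(R)=1; free=2−1=1
SNF(R) diag = [5] → torsion [5]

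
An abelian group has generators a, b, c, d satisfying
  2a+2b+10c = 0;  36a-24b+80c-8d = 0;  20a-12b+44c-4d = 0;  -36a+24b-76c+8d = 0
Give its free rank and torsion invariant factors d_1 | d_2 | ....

rank_ℚ(R)=4; free=4−4=0
SNF(R) diag = [2, 4, 4, 4] → torsion [2, 4, 4, 4]

Answer: M ≅ ℤ/2 ⊕ ℤ/4 ⊕ ℤ/4 ⊕ ℤ/4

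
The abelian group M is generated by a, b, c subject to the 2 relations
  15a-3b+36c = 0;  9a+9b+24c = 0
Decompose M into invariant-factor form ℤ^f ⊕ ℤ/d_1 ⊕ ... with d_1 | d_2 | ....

Answer: M ≅ ℤ^1 ⊕ ℤ/3 ⊕ ℤ/6

Derivation:
rank_ℚ(R)=2; free=3−2=1
SNF(R) diag = [3, 6] → torsion [3, 6]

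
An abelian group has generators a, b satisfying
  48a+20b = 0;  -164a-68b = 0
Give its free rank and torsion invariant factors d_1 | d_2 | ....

Answer: M ≅ ℤ/4 ⊕ ℤ/4

Derivation:
rank_ℚ(R)=2; free=2−2=0
SNF(R) diag = [4, 4] → torsion [4, 4]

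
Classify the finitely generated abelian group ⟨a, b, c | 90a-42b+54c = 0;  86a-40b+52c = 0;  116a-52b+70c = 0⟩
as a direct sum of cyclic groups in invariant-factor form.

rank_ℚ(R)=3; free=3−3=0
SNF(R) diag = [2, 6, 6] → torsion [2, 6, 6]

Answer: M ≅ ℤ/2 ⊕ ℤ/6 ⊕ ℤ/6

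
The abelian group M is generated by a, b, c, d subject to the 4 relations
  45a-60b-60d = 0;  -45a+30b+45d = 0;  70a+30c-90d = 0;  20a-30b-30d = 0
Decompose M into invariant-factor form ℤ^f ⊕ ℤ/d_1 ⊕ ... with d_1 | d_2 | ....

Answer: M ≅ ℤ/5 ⊕ ℤ/15 ⊕ ℤ/30 ⊕ ℤ/30

Derivation:
rank_ℚ(R)=4; free=4−4=0
SNF(R) diag = [5, 15, 30, 30] → torsion [5, 15, 30, 30]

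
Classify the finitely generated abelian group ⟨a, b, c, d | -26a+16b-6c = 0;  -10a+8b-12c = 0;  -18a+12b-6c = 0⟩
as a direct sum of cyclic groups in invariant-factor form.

rank_ℚ(R)=3; free=4−3=1
SNF(R) diag = [2, 6, 12] → torsion [2, 6, 12]

Answer: M ≅ ℤ^1 ⊕ ℤ/2 ⊕ ℤ/6 ⊕ ℤ/12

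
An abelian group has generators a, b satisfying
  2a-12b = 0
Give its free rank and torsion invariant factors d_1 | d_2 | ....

rank_ℚ(R)=1; free=2−1=1
SNF(R) diag = [2] → torsion [2]

Answer: M ≅ ℤ^1 ⊕ ℤ/2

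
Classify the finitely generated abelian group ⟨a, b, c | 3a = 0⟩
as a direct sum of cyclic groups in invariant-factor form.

Answer: M ≅ ℤ^2 ⊕ ℤ/3

Derivation:
rank_ℚ(R)=1; free=3−1=2
SNF(R) diag = [3] → torsion [3]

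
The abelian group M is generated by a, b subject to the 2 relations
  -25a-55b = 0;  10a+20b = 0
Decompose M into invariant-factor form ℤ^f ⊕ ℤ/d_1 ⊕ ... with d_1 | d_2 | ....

Answer: M ≅ ℤ/5 ⊕ ℤ/10

Derivation:
rank_ℚ(R)=2; free=2−2=0
SNF(R) diag = [5, 10] → torsion [5, 10]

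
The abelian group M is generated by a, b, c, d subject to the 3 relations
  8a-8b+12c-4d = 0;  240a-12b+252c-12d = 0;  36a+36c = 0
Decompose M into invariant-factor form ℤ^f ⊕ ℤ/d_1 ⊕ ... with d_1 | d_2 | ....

rank_ℚ(R)=3; free=4−3=1
SNF(R) diag = [4, 12, 36] → torsion [4, 12, 36]

Answer: M ≅ ℤ^1 ⊕ ℤ/4 ⊕ ℤ/12 ⊕ ℤ/36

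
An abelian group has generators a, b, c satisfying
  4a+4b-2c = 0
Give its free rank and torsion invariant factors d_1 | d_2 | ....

rank_ℚ(R)=1; free=3−1=2
SNF(R) diag = [2] → torsion [2]

Answer: M ≅ ℤ^2 ⊕ ℤ/2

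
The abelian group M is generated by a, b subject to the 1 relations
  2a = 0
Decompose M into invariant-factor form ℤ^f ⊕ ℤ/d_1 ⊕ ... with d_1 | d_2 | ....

Answer: M ≅ ℤ^1 ⊕ ℤ/2

Derivation:
rank_ℚ(R)=1; free=2−1=1
SNF(R) diag = [2] → torsion [2]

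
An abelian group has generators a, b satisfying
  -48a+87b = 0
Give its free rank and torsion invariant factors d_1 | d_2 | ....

rank_ℚ(R)=1; free=2−1=1
SNF(R) diag = [3] → torsion [3]

Answer: M ≅ ℤ^1 ⊕ ℤ/3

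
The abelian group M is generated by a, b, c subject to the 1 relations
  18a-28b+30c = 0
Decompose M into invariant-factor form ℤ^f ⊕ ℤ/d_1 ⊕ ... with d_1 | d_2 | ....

Answer: M ≅ ℤ^2 ⊕ ℤ/2

Derivation:
rank_ℚ(R)=1; free=3−1=2
SNF(R) diag = [2] → torsion [2]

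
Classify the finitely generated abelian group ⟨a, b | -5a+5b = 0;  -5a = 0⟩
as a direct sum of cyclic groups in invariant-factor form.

Answer: M ≅ ℤ/5 ⊕ ℤ/5

Derivation:
rank_ℚ(R)=2; free=2−2=0
SNF(R) diag = [5, 5] → torsion [5, 5]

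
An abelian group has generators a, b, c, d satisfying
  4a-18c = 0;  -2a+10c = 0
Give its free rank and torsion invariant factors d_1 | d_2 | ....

rank_ℚ(R)=2; free=4−2=2
SNF(R) diag = [2, 2] → torsion [2, 2]

Answer: M ≅ ℤ^2 ⊕ ℤ/2 ⊕ ℤ/2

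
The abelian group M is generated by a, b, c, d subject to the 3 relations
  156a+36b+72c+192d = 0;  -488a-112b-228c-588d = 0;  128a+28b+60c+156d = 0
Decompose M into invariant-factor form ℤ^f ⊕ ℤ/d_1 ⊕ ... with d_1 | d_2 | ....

rank_ℚ(R)=3; free=4−3=1
SNF(R) diag = [4, 12, 12] → torsion [4, 12, 12]

Answer: M ≅ ℤ^1 ⊕ ℤ/4 ⊕ ℤ/12 ⊕ ℤ/12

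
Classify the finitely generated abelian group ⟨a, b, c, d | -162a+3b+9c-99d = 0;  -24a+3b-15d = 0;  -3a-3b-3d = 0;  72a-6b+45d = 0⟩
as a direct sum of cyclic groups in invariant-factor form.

Answer: M ≅ ℤ/3 ⊕ ℤ/3 ⊕ ℤ/9 ⊕ ℤ/9

Derivation:
rank_ℚ(R)=4; free=4−4=0
SNF(R) diag = [3, 3, 9, 9] → torsion [3, 3, 9, 9]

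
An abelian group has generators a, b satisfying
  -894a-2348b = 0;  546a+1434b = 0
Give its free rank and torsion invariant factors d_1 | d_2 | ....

rank_ℚ(R)=2; free=2−2=0
SNF(R) diag = [2, 6] → torsion [2, 6]

Answer: M ≅ ℤ/2 ⊕ ℤ/6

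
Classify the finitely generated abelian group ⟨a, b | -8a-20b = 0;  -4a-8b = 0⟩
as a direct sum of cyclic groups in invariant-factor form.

Answer: M ≅ ℤ/4 ⊕ ℤ/4

Derivation:
rank_ℚ(R)=2; free=2−2=0
SNF(R) diag = [4, 4] → torsion [4, 4]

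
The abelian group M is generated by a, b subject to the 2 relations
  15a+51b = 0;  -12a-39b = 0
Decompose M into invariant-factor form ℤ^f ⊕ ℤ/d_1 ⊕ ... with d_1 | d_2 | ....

Answer: M ≅ ℤ/3 ⊕ ℤ/9

Derivation:
rank_ℚ(R)=2; free=2−2=0
SNF(R) diag = [3, 9] → torsion [3, 9]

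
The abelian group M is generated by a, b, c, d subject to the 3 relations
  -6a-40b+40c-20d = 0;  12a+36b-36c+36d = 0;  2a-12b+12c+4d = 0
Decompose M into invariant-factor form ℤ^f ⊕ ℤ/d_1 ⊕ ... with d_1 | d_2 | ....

Answer: M ≅ ℤ^1 ⊕ ℤ/2 ⊕ ℤ/4 ⊕ ℤ/12

Derivation:
rank_ℚ(R)=3; free=4−3=1
SNF(R) diag = [2, 4, 12] → torsion [2, 4, 12]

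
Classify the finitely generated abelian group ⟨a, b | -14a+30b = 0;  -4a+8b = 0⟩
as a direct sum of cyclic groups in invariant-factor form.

Answer: M ≅ ℤ/2 ⊕ ℤ/4

Derivation:
rank_ℚ(R)=2; free=2−2=0
SNF(R) diag = [2, 4] → torsion [2, 4]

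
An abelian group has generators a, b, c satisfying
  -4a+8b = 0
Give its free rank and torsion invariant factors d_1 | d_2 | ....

Answer: M ≅ ℤ^2 ⊕ ℤ/4

Derivation:
rank_ℚ(R)=1; free=3−1=2
SNF(R) diag = [4] → torsion [4]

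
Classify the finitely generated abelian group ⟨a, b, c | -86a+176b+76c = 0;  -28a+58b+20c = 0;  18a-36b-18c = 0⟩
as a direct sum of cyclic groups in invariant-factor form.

Answer: M ≅ ℤ/2 ⊕ ℤ/6 ⊕ ℤ/18

Derivation:
rank_ℚ(R)=3; free=3−3=0
SNF(R) diag = [2, 6, 18] → torsion [2, 6, 18]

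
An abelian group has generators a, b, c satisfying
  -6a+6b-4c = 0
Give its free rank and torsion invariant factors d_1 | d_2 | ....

rank_ℚ(R)=1; free=3−1=2
SNF(R) diag = [2] → torsion [2]

Answer: M ≅ ℤ^2 ⊕ ℤ/2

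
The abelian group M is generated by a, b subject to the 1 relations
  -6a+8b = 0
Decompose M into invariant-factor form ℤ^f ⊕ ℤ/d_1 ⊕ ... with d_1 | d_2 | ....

Answer: M ≅ ℤ^1 ⊕ ℤ/2

Derivation:
rank_ℚ(R)=1; free=2−1=1
SNF(R) diag = [2] → torsion [2]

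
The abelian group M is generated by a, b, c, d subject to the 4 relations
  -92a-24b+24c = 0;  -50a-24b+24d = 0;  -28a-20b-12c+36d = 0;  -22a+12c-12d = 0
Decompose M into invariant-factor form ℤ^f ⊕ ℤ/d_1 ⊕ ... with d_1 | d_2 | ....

rank_ℚ(R)=4; free=4−4=0
SNF(R) diag = [2, 4, 12, 24] → torsion [2, 4, 12, 24]

Answer: M ≅ ℤ/2 ⊕ ℤ/4 ⊕ ℤ/12 ⊕ ℤ/24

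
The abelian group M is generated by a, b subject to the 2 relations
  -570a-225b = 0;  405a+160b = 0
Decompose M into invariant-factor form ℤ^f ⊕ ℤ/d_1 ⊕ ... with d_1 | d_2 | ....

Answer: M ≅ ℤ/5 ⊕ ℤ/15

Derivation:
rank_ℚ(R)=2; free=2−2=0
SNF(R) diag = [5, 15] → torsion [5, 15]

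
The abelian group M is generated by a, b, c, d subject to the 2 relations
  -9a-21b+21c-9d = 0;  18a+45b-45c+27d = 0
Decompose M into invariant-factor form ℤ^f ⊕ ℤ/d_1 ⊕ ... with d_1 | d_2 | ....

Answer: M ≅ ℤ^2 ⊕ ℤ/3 ⊕ ℤ/9

Derivation:
rank_ℚ(R)=2; free=4−2=2
SNF(R) diag = [3, 9] → torsion [3, 9]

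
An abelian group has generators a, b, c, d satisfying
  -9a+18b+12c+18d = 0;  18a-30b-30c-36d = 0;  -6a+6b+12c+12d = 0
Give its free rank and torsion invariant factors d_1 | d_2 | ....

Answer: M ≅ ℤ^1 ⊕ ℤ/3 ⊕ ℤ/6 ⊕ ℤ/6

Derivation:
rank_ℚ(R)=3; free=4−3=1
SNF(R) diag = [3, 6, 6] → torsion [3, 6, 6]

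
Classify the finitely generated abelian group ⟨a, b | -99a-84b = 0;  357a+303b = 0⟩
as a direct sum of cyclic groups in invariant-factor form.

rank_ℚ(R)=2; free=2−2=0
SNF(R) diag = [3, 3] → torsion [3, 3]

Answer: M ≅ ℤ/3 ⊕ ℤ/3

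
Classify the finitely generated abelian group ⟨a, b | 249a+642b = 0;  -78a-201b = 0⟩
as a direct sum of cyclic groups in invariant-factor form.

rank_ℚ(R)=2; free=2−2=0
SNF(R) diag = [3, 9] → torsion [3, 9]

Answer: M ≅ ℤ/3 ⊕ ℤ/9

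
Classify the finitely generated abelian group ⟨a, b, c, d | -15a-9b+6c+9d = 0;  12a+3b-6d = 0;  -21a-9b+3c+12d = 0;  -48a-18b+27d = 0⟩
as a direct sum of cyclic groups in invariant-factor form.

rank_ℚ(R)=4; free=4−4=0
SNF(R) diag = [3, 3, 3, 3] → torsion [3, 3, 3, 3]

Answer: M ≅ ℤ/3 ⊕ ℤ/3 ⊕ ℤ/3 ⊕ ℤ/3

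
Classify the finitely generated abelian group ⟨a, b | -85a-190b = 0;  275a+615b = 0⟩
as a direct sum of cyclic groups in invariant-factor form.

Answer: M ≅ ℤ/5 ⊕ ℤ/5

Derivation:
rank_ℚ(R)=2; free=2−2=0
SNF(R) diag = [5, 5] → torsion [5, 5]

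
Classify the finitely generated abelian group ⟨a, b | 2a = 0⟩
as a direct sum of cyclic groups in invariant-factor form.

Answer: M ≅ ℤ^1 ⊕ ℤ/2

Derivation:
rank_ℚ(R)=1; free=2−1=1
SNF(R) diag = [2] → torsion [2]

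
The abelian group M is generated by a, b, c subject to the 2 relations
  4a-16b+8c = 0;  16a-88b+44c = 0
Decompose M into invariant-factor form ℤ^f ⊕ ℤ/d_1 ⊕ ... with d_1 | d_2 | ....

rank_ℚ(R)=2; free=3−2=1
SNF(R) diag = [4, 12] → torsion [4, 12]

Answer: M ≅ ℤ^1 ⊕ ℤ/4 ⊕ ℤ/12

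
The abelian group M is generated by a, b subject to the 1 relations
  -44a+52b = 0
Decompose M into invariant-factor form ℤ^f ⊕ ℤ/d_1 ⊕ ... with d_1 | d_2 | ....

Answer: M ≅ ℤ^1 ⊕ ℤ/4

Derivation:
rank_ℚ(R)=1; free=2−1=1
SNF(R) diag = [4] → torsion [4]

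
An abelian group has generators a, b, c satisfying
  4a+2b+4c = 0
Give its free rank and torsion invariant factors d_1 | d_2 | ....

Answer: M ≅ ℤ^2 ⊕ ℤ/2

Derivation:
rank_ℚ(R)=1; free=3−1=2
SNF(R) diag = [2] → torsion [2]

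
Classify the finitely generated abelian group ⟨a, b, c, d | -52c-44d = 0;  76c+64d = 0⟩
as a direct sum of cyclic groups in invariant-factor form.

Answer: M ≅ ℤ^2 ⊕ ℤ/4 ⊕ ℤ/4

Derivation:
rank_ℚ(R)=2; free=4−2=2
SNF(R) diag = [4, 4] → torsion [4, 4]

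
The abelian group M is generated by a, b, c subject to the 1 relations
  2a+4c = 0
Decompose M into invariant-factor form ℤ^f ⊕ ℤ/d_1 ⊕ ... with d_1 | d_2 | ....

rank_ℚ(R)=1; free=3−1=2
SNF(R) diag = [2] → torsion [2]

Answer: M ≅ ℤ^2 ⊕ ℤ/2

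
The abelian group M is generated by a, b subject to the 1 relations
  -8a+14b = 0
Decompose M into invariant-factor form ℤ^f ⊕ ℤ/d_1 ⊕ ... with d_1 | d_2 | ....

rank_ℚ(R)=1; free=2−1=1
SNF(R) diag = [2] → torsion [2]

Answer: M ≅ ℤ^1 ⊕ ℤ/2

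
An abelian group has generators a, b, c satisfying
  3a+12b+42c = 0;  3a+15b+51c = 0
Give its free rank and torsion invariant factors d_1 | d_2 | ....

rank_ℚ(R)=2; free=3−2=1
SNF(R) diag = [3, 3] → torsion [3, 3]

Answer: M ≅ ℤ^1 ⊕ ℤ/3 ⊕ ℤ/3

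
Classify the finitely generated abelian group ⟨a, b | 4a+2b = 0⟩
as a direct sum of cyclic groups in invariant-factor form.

Answer: M ≅ ℤ^1 ⊕ ℤ/2

Derivation:
rank_ℚ(R)=1; free=2−1=1
SNF(R) diag = [2] → torsion [2]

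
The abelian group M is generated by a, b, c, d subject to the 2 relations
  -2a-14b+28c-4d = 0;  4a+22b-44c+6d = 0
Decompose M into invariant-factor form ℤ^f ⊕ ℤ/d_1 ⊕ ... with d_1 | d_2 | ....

Answer: M ≅ ℤ^2 ⊕ ℤ/2 ⊕ ℤ/2

Derivation:
rank_ℚ(R)=2; free=4−2=2
SNF(R) diag = [2, 2] → torsion [2, 2]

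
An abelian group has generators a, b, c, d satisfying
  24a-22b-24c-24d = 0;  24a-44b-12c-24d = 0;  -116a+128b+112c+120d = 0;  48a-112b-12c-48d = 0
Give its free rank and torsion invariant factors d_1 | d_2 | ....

Answer: M ≅ ℤ/2 ⊕ ℤ/4 ⊕ ℤ/12 ⊕ ℤ/24

Derivation:
rank_ℚ(R)=4; free=4−4=0
SNF(R) diag = [2, 4, 12, 24] → torsion [2, 4, 12, 24]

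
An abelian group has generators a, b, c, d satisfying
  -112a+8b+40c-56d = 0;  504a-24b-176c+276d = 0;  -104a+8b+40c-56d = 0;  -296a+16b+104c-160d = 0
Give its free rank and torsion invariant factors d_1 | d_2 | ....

rank_ℚ(R)=4; free=4−4=0
SNF(R) diag = [4, 8, 8, 24] → torsion [4, 8, 8, 24]

Answer: M ≅ ℤ/4 ⊕ ℤ/8 ⊕ ℤ/8 ⊕ ℤ/24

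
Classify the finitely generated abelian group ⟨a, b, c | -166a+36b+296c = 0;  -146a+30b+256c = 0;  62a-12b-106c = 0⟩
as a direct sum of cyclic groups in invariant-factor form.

Answer: M ≅ ℤ/2 ⊕ ℤ/6 ⊕ ℤ/18

Derivation:
rank_ℚ(R)=3; free=3−3=0
SNF(R) diag = [2, 6, 18] → torsion [2, 6, 18]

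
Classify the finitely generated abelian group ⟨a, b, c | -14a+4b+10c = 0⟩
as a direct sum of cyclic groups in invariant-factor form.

rank_ℚ(R)=1; free=3−1=2
SNF(R) diag = [2] → torsion [2]

Answer: M ≅ ℤ^2 ⊕ ℤ/2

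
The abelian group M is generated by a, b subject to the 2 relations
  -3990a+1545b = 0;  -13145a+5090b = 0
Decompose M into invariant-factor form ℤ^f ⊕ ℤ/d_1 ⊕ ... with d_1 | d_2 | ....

rank_ℚ(R)=2; free=2−2=0
SNF(R) diag = [5, 15] → torsion [5, 15]

Answer: M ≅ ℤ/5 ⊕ ℤ/15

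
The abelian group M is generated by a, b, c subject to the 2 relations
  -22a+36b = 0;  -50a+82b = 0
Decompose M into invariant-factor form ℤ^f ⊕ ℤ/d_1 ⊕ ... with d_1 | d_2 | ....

Answer: M ≅ ℤ^1 ⊕ ℤ/2 ⊕ ℤ/2

Derivation:
rank_ℚ(R)=2; free=3−2=1
SNF(R) diag = [2, 2] → torsion [2, 2]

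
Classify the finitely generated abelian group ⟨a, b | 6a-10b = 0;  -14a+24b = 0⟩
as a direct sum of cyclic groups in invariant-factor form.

Answer: M ≅ ℤ/2 ⊕ ℤ/2

Derivation:
rank_ℚ(R)=2; free=2−2=0
SNF(R) diag = [2, 2] → torsion [2, 2]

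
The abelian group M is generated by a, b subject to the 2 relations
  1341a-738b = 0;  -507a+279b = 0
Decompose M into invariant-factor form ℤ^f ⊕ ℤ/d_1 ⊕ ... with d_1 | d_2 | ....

rank_ℚ(R)=2; free=2−2=0
SNF(R) diag = [3, 9] → torsion [3, 9]

Answer: M ≅ ℤ/3 ⊕ ℤ/9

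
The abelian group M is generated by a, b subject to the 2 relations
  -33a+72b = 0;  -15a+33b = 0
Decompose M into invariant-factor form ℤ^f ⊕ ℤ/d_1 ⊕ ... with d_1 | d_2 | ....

rank_ℚ(R)=2; free=2−2=0
SNF(R) diag = [3, 3] → torsion [3, 3]

Answer: M ≅ ℤ/3 ⊕ ℤ/3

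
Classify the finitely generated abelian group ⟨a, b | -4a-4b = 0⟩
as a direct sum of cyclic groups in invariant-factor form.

rank_ℚ(R)=1; free=2−1=1
SNF(R) diag = [4] → torsion [4]

Answer: M ≅ ℤ^1 ⊕ ℤ/4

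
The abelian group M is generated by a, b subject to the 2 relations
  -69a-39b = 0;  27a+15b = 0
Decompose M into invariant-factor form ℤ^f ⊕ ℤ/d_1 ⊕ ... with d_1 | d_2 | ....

Answer: M ≅ ℤ/3 ⊕ ℤ/6

Derivation:
rank_ℚ(R)=2; free=2−2=0
SNF(R) diag = [3, 6] → torsion [3, 6]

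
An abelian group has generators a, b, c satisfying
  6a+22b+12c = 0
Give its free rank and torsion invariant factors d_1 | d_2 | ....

Answer: M ≅ ℤ^2 ⊕ ℤ/2

Derivation:
rank_ℚ(R)=1; free=3−1=2
SNF(R) diag = [2] → torsion [2]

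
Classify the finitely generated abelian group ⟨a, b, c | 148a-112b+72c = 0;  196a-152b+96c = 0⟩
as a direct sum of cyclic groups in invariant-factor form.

Answer: M ≅ ℤ^1 ⊕ ℤ/4 ⊕ ℤ/8

Derivation:
rank_ℚ(R)=2; free=3−2=1
SNF(R) diag = [4, 8] → torsion [4, 8]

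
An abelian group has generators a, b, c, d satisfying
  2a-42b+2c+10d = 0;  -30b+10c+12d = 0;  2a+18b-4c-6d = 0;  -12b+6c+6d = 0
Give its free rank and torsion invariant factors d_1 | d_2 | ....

Answer: M ≅ ℤ/2 ⊕ ℤ/2 ⊕ ℤ/2 ⊕ ℤ/6

Derivation:
rank_ℚ(R)=4; free=4−4=0
SNF(R) diag = [2, 2, 2, 6] → torsion [2, 2, 2, 6]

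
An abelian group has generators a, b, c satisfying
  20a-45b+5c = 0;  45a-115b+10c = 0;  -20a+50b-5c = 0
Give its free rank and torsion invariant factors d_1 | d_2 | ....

Answer: M ≅ ℤ/5 ⊕ ℤ/5 ⊕ ℤ/5

Derivation:
rank_ℚ(R)=3; free=3−3=0
SNF(R) diag = [5, 5, 5] → torsion [5, 5, 5]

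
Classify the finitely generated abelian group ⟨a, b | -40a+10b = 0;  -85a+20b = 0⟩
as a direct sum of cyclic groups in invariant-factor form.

rank_ℚ(R)=2; free=2−2=0
SNF(R) diag = [5, 10] → torsion [5, 10]

Answer: M ≅ ℤ/5 ⊕ ℤ/10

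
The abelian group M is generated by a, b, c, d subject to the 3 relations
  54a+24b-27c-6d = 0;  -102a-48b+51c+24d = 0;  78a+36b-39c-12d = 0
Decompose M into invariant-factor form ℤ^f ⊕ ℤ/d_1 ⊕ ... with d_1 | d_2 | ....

rank_ℚ(R)=3; free=4−3=1
SNF(R) diag = [3, 6, 12] → torsion [3, 6, 12]

Answer: M ≅ ℤ^1 ⊕ ℤ/3 ⊕ ℤ/6 ⊕ ℤ/12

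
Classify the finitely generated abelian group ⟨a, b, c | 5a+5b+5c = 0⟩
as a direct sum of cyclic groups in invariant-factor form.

Answer: M ≅ ℤ^2 ⊕ ℤ/5

Derivation:
rank_ℚ(R)=1; free=3−1=2
SNF(R) diag = [5] → torsion [5]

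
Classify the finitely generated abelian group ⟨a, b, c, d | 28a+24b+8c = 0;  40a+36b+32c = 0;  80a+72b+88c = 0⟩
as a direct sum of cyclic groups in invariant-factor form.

Answer: M ≅ ℤ^1 ⊕ ℤ/4 ⊕ ℤ/12 ⊕ ℤ/24

Derivation:
rank_ℚ(R)=3; free=4−3=1
SNF(R) diag = [4, 12, 24] → torsion [4, 12, 24]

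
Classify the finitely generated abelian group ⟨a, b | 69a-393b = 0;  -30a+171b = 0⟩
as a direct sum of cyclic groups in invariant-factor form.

Answer: M ≅ ℤ/3 ⊕ ℤ/3

Derivation:
rank_ℚ(R)=2; free=2−2=0
SNF(R) diag = [3, 3] → torsion [3, 3]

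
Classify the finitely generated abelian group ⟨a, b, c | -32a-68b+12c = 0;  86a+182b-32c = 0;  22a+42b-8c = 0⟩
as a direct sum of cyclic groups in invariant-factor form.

rank_ℚ(R)=3; free=3−3=0
SNF(R) diag = [2, 4, 4] → torsion [2, 4, 4]

Answer: M ≅ ℤ/2 ⊕ ℤ/4 ⊕ ℤ/4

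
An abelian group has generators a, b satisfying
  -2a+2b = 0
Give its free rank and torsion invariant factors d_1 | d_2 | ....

Answer: M ≅ ℤ^1 ⊕ ℤ/2

Derivation:
rank_ℚ(R)=1; free=2−1=1
SNF(R) diag = [2] → torsion [2]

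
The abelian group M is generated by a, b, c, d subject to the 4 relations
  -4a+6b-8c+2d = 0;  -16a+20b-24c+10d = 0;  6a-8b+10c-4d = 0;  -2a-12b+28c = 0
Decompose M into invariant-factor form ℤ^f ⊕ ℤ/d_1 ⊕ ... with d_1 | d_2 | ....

rank_ℚ(R)=4; free=4−4=0
SNF(R) diag = [2, 2, 2, 2] → torsion [2, 2, 2, 2]

Answer: M ≅ ℤ/2 ⊕ ℤ/2 ⊕ ℤ/2 ⊕ ℤ/2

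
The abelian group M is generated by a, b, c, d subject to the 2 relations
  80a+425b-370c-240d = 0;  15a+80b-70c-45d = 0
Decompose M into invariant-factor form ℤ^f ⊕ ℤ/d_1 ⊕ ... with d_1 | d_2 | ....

rank_ℚ(R)=2; free=4−2=2
SNF(R) diag = [5, 5] → torsion [5, 5]

Answer: M ≅ ℤ^2 ⊕ ℤ/5 ⊕ ℤ/5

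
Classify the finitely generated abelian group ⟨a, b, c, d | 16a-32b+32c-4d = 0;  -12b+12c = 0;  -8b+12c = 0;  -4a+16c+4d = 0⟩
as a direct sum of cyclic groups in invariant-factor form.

Answer: M ≅ ℤ/4 ⊕ ℤ/4 ⊕ ℤ/12 ⊕ ℤ/12

Derivation:
rank_ℚ(R)=4; free=4−4=0
SNF(R) diag = [4, 4, 12, 12] → torsion [4, 4, 12, 12]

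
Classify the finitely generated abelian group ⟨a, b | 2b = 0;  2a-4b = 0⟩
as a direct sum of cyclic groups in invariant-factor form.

rank_ℚ(R)=2; free=2−2=0
SNF(R) diag = [2, 2] → torsion [2, 2]

Answer: M ≅ ℤ/2 ⊕ ℤ/2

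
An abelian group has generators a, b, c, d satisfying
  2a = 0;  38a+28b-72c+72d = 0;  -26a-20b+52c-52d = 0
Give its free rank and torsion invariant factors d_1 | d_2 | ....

Answer: M ≅ ℤ^1 ⊕ ℤ/2 ⊕ ℤ/4 ⊕ ℤ/4

Derivation:
rank_ℚ(R)=3; free=4−3=1
SNF(R) diag = [2, 4, 4] → torsion [2, 4, 4]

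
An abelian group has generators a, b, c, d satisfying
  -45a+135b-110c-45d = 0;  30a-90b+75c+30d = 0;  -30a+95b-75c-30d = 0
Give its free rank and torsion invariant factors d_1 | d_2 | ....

Answer: M ≅ ℤ^1 ⊕ ℤ/5 ⊕ ℤ/5 ⊕ ℤ/15

Derivation:
rank_ℚ(R)=3; free=4−3=1
SNF(R) diag = [5, 5, 15] → torsion [5, 5, 15]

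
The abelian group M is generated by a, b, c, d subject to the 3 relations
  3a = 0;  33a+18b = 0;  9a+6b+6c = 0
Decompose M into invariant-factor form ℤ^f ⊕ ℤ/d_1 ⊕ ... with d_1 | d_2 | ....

rank_ℚ(R)=3; free=4−3=1
SNF(R) diag = [3, 6, 18] → torsion [3, 6, 18]

Answer: M ≅ ℤ^1 ⊕ ℤ/3 ⊕ ℤ/6 ⊕ ℤ/18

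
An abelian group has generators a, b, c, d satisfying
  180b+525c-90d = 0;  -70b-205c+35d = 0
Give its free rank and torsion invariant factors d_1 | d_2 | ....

rank_ℚ(R)=2; free=4−2=2
SNF(R) diag = [5, 15] → torsion [5, 15]

Answer: M ≅ ℤ^2 ⊕ ℤ/5 ⊕ ℤ/15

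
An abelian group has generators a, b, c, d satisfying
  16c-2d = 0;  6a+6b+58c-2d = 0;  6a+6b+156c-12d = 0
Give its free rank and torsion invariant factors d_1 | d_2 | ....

rank_ℚ(R)=3; free=4−3=1
SNF(R) diag = [2, 6, 18] → torsion [2, 6, 18]

Answer: M ≅ ℤ^1 ⊕ ℤ/2 ⊕ ℤ/6 ⊕ ℤ/18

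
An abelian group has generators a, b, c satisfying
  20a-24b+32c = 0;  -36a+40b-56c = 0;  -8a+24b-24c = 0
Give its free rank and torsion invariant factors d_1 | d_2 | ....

Answer: M ≅ ℤ/4 ⊕ ℤ/8 ⊕ ℤ/8

Derivation:
rank_ℚ(R)=3; free=3−3=0
SNF(R) diag = [4, 8, 8] → torsion [4, 8, 8]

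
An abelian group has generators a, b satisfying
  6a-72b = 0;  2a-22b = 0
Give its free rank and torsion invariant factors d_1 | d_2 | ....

Answer: M ≅ ℤ/2 ⊕ ℤ/6

Derivation:
rank_ℚ(R)=2; free=2−2=0
SNF(R) diag = [2, 6] → torsion [2, 6]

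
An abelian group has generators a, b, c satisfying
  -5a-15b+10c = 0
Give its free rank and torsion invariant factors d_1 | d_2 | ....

rank_ℚ(R)=1; free=3−1=2
SNF(R) diag = [5] → torsion [5]

Answer: M ≅ ℤ^2 ⊕ ℤ/5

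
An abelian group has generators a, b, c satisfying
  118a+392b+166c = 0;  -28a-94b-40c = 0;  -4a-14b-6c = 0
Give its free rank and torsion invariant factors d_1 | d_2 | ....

Answer: M ≅ ℤ/2 ⊕ ℤ/2 ⊕ ℤ/2

Derivation:
rank_ℚ(R)=3; free=3−3=0
SNF(R) diag = [2, 2, 2] → torsion [2, 2, 2]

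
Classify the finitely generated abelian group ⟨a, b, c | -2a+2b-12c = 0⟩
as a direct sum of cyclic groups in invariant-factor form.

Answer: M ≅ ℤ^2 ⊕ ℤ/2

Derivation:
rank_ℚ(R)=1; free=3−1=2
SNF(R) diag = [2] → torsion [2]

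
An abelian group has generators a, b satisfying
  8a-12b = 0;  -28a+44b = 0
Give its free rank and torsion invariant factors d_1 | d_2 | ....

Answer: M ≅ ℤ/4 ⊕ ℤ/4

Derivation:
rank_ℚ(R)=2; free=2−2=0
SNF(R) diag = [4, 4] → torsion [4, 4]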